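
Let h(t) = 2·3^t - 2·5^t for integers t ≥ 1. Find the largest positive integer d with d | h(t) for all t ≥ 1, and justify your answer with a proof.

Computing the first values: h(1) = -4 and h(2) = -32; gcd(-4, -32) = 4, so d ≤ 4.
We prove 4 | 2·3^t - 2·5^t for all t ≥ 1 by induction on t.
Base step (t = 1): h(1) = -4 = 4·(-1), so 4 | h(1).
For the inductive step, assume it holds for an arbitrary r ≥ 1, i.e. 4 | h(r). Then
h(r+1) − 5·h(r) = (2·3^(r+1) - 2·5^(r+1)) − 5·(2·3^r - 2·5^r) = (2)·3^r·(3 − 5) = (-4)·3^r. Since 4 | h(r) by the inductive hypothesis, 4 | 5·h(r); and 4 | -4 since -4 = 4·-1. Therefore 4 | h(r+1).
By induction, the statement is established for all t ≥ 1.
Therefore the largest such d is 4.

d = 4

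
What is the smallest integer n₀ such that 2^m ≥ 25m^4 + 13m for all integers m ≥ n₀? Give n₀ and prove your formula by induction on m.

At m = 22: 4194304 < 5856686, so the inequality fails and n₀ ≥ 23. We prove 2^m ≥ 25m^4 + 13m for all m ≥ 23.
Base step (m = 23): 2^m = 8388608 and 25m^4 + 13m = 6996324, so 8388608 ≥ 6996324.
Suppose the result is true for m = i, so 2^i ≥ 25i^4 + 13i.
Then 2^(i + 1) = 2·(2^i) ≥ 2·(25i^4 + 13i).
Also, for i ≥ 23 we have 2·(25i^4 + 13i) ≥ 25(i+1)^4 + 13(i+1), since 2·(25i^4 + 13i) − (25(i+1)^4 + 13(i+1)) = 25i^4 - 100i^3 - 150i^2 - 87i - 38, which is nonnegative for all i ≥ 23.
Combining, 2^(i + 1) ≥ 25(i+1)^4 + 13(i+1).
By the principle of mathematical induction, the result holds for all m ≥ 23.
Hence the smallest such n₀ is 23.

n₀ = 23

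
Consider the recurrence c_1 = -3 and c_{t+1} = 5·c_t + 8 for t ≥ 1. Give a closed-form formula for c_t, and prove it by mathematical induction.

c_t = -5^(t - 1) - 2

Computing the first terms: c_1 = -3, c_2 = -7, c_3 = -27. This suggests c_t = -5^(t - 1) - 2.
For the base case t = 1: the formula gives -3 = -3 = c_1.
For the inductive step, assume it holds for an arbitrary m ≥ 1, so c_m = -5^(m - 1) - 2.
Then c_{m+1} = 5·c_m + 8 = 5·(-5^(m - 1) - 2) + 8 = -5^m - 2 = -5^((m+1) - 1) - 2,
which is the claimed formula at t = m+1.
This completes the induction.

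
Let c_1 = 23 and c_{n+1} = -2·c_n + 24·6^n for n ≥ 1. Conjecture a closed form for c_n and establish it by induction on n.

c_n = 5(-2)^(n - 1) + 3·6^n

Computing the first terms: c_1 = 23, c_2 = 98, c_3 = 668. This suggests c_n = 5(-2)^(n - 1) + 3·6^n.
Base step (n = 1): the formula gives 23 = 23 = c_1.
Suppose the result is true for n = k, so c_k = 5(-2)^(k - 1) + 3·6^k.
Then c_{k+1} = -2·c_k + 24·6^k = -2·(5(-2)^(k - 1) + 3·6^k) + 24·6^k = 5(-2)^k + 3·6^(k + 1) = 5(-2)^((k+1) - 1) + 3·6^(k+1),
which is the claimed formula at n = k+1.
This completes the induction.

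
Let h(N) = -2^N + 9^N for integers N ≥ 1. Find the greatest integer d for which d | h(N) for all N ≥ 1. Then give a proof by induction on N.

d = 7

Computing the first values: h(1) = 7 and h(2) = 77; gcd(7, 77) = 7, so d ≤ 7.
We prove 7 | -2^N + 9^N for all N ≥ 1 by induction on N.
Base step (N = 1): h(1) = 7 = 7·(1), so 7 | h(1).
Inductive step: assume the claim holds for N = p, i.e. 7 | h(p). Then
9^{p+1} − 2^{p+1} = 9·9^p − 2·2^p = 9·(9^p − 2^p) + (7)·2^p. The first term is divisible by 7 by the inductive hypothesis, and the second term (7)·2^p is divisible by 7 since 7 | 7. Hence 7 | h(p+1).
By induction, the statement is established for all N ≥ 1.
Therefore the largest such d is 7.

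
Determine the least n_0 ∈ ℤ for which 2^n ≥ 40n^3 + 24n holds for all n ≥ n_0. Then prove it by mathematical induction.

n_0 = 18

At n = 17: 131072 < 196928, so the inequality fails and n_0 ≥ 18. We prove 2^n ≥ 40n^3 + 24n for all n ≥ 18.
Base step (n = 18): 2^n = 262144 and 40n^3 + 24n = 233712, so 262144 ≥ 233712.
Suppose the result is true for n = m, so 2^m ≥ 40m^3 + 24m.
Then 2^(m + 1) = 2·(2^m) ≥ 2·(40m^3 + 24m).
Also, for m ≥ 18 we have 2·(40m^3 + 24m) ≥ 40(m+1)^3 + 24(m+1), since 2·(40m^3 + 24m) − (40(m+1)^3 + 24(m+1)) = 40m^3 - 120m^2 - 96m - 64, which is nonnegative for all m ≥ 18.
Combining, 2^(m + 1) ≥ 40(m+1)^3 + 24(m+1).
By the principle of mathematical induction, the result holds for all n ≥ 18.
Hence the smallest such n_0 is 18.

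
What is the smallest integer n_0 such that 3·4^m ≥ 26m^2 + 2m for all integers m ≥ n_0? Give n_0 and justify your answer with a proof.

n_0 = 4

At m = 3: 192 < 240, so the inequality fails and n_0 ≥ 4. We prove 3·4^m ≥ 26m^2 + 2m for all m ≥ 4.
For the base case m = 4: 3·4^m = 768 and 26m^2 + 2m = 424, so 768 ≥ 424.
Suppose the result is true for m = k, so 3·4^k ≥ 26k^2 + 2k.
Then 3·4^(k + 1) = 4·(3·4^k) ≥ 4·(26k^2 + 2k).
Also, for k ≥ 4 we have 4·(26k^2 + 2k) ≥ 26(k+1)^2 + 2(k+1), since 4·(26k^2 + 2k) − (26(k+1)^2 + 2(k+1)) = 78k^2 - 46k - 28, which is nonnegative for all k ≥ 4.
Combining, 3·4^(k + 1) ≥ 26(k+1)^2 + 2(k+1).
By induction, the statement is established for all m ≥ 4.
Hence the smallest such n_0 is 4.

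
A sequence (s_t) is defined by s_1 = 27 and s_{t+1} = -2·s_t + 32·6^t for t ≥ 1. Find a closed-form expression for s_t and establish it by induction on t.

s_t = 3(-2)^(t - 1) + 4·6^t

Computing the first terms: s_1 = 27, s_2 = 138, s_3 = 876. This suggests s_t = 3(-2)^(t - 1) + 4·6^t.
Base step (t = 1): the formula gives 27 = 27 = s_1.
For the inductive step, assume it holds for an arbitrary j ≥ 1, so s_j = 3(-2)^(j - 1) + 4·6^j.
Then s_{j+1} = -2·s_j + 32·6^j = -2·(3(-2)^(j - 1) + 4·6^j) + 32·6^j = 3(-2)^j + 4·6^(j + 1) = 3(-2)^((j+1) - 1) + 4·6^(j+1),
which is the claimed formula at t = j+1.
By the principle of mathematical induction, the result holds for all t ≥ 1.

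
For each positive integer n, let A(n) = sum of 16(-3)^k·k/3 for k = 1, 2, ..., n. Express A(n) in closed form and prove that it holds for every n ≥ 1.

A(n) = (-3)^n(4n + 1) - 1

We claim A(n) = (-3)^n(4n + 1) - 1 for all n ≥ 1.
Base step (n = 1): A(1) = -16, and the closed form gives -16. They agree.
Inductive step: assume the claim holds for n = k, so A(k) = (-3)^k(4k + 1) - 1.
Then A(k+1) = A(k) + (16(-3)^k(-k - 1)) = ((-3)^k(4k + 1) - 1) + (16(-3)^k(-k - 1)).
Simplifying, A(k+1) = -12(-3)^k·k - 15(-3)^k - 1 = (-3)^(k+1)(4(k+1) + 1) - 1,
which is the closed form with n = k+1.
Hence, by induction on n, the claim holds for every n ≥ 1.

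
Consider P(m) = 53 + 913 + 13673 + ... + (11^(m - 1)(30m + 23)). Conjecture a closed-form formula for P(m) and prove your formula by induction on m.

We claim P(m) = 11^m(3m + 2) - 2 for all m ≥ 1.
Base step (m = 1): P(1) = 53, and the closed form gives 53. They agree.
Suppose the result is true for m = p, so P(p) = 11^p(3p + 2) - 2.
Then P(p+1) = P(p) + (11^p(30p + 53)) = (11^p(3p + 2) - 2) + (11^p(30p + 53)).
Simplifying, P(p+1) = 33·11^p·p + 55·11^p - 2 = 11^(p+1)(3(p+1) + 2) - 2,
which is the closed form with m = p+1.
Hence, by induction on m, the claim holds for every m ≥ 1.

P(m) = 11^m(3m + 2) - 2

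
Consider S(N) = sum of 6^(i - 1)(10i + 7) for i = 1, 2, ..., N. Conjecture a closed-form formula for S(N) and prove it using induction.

S(N) = 6^N(2N + 1) - 1

We claim S(N) = 6^N(2N + 1) - 1 for all N ≥ 1.
For the base case N = 1: S(1) = 17, and the closed form gives 17. They agree.
Inductive step: suppose the statement holds for some i ≥ 1, so S(i) = 6^i(2i + 1) - 1.
Then S(i+1) = S(i) + (6^i(10i + 17)) = (6^i(2i + 1) - 1) + (6^i(10i + 17)).
Simplifying, S(i+1) = 12·6^i·i + 18·6^i - 1 = 6^(i+1)(2(i+1) + 1) - 1,
which is the closed form with N = i+1.
By the principle of mathematical induction, the result holds for all N ≥ 1.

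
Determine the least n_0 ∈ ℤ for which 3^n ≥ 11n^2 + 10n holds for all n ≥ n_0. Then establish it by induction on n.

At n = 5: 243 < 325, so the inequality fails and n_0 ≥ 6. We prove 3^n ≥ 11n^2 + 10n for all n ≥ 6.
For the base case n = 6: 3^n = 729 and 11n^2 + 10n = 456, so 729 ≥ 456.
Suppose the result is true for n = r, so 3^r ≥ 11r^2 + 10r.
Then 3^(r + 1) = 3·(3^r) ≥ 3·(11r^2 + 10r).
Also, for r ≥ 6 we have 3·(11r^2 + 10r) ≥ 11(r+1)^2 + 10(r+1), since 3·(11r^2 + 10r) − (11(r+1)^2 + 10(r+1)) = 22r^2 - 2r - 21, which is nonnegative for all r ≥ 6.
Combining, 3^(r + 1) ≥ 11(r+1)^2 + 10(r+1).
By induction, the statement is established for all n ≥ 6.
Hence the smallest such n_0 is 6.

n_0 = 6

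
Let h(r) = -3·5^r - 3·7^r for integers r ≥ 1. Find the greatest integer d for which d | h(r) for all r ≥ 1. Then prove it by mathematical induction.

d = 6

Computing the first values: h(1) = -36 and h(2) = -222; gcd(-36, -222) = 6, so d ≤ 6.
We prove 6 | -3·5^r - 3·7^r for all r ≥ 1 by induction on r.
For the base case r = 1: h(1) = -36 = 6·(-6), so 6 | h(1).
Suppose the result is true for r = k, i.e. 6 | h(k). Then
h(k+1) − 7·h(k) = (-3·5^(k+1) - 3·7^(k+1)) − 7·(-3·5^k - 3·7^k) = (-3)·5^k·(5 − 7) = (6)·5^k. Since 6 | h(k) by the inductive hypothesis, 6 | 7·h(k); and 6 | 6 since 6 = 6·1. Therefore 6 | h(k+1).
By induction, the statement is established for all r ≥ 1.
Therefore the largest such d is 6.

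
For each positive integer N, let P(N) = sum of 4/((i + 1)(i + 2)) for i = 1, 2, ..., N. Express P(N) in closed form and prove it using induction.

We claim P(N) = 2N/(N + 2) for all N ≥ 1.
Base step (N = 1): P(1) = 2/3, and the closed form gives 2/3. They agree.
Inductive step: assume the claim holds for N = i, so P(i) = 2i/(i + 2).
Then P(i+1) = P(i) + (4/((i + 2)(i + 3))) = (2i/(i + 2)) + (4/((i + 2)(i + 3))).
Simplifying, P(i+1) = 2(i + 1)/(i + 3) = 2(i+1)/((i+1) + 2),
which is the closed form with N = i+1.
This completes the induction.

P(N) = 2N/(N + 2)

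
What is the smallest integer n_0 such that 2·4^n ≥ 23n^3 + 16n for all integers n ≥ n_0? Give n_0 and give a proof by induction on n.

At n = 5: 2048 < 2955, so the inequality fails and n_0 ≥ 6. We prove 2·4^n ≥ 23n^3 + 16n for all n ≥ 6.
Base case (n = 6): 2·4^n = 8192 and 23n^3 + 16n = 5064, so 8192 ≥ 5064.
Inductive step: suppose the statement holds for some r ≥ 6, so 2·4^r ≥ 23r^3 + 16r.
Then 2·4^(r + 1) = 4·(2·4^r) ≥ 4·(23r^3 + 16r).
Also, for r ≥ 6 we have 4·(23r^3 + 16r) ≥ 23(r+1)^3 + 16(r+1), since 4·(23r^3 + 16r) − (23(r+1)^3 + 16(r+1)) = 69r^3 - 69r^2 - 21r - 39, which is nonnegative for all r ≥ 6.
Combining, 2·4^(r + 1) ≥ 23(r+1)^3 + 16(r+1).
This completes the induction.
Hence the smallest such n_0 is 6.

n_0 = 6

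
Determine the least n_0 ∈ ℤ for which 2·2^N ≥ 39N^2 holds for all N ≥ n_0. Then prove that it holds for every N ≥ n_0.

n_0 = 12

At N = 11: 4096 < 4719, so the inequality fails and n_0 ≥ 12. We prove 2·2^N ≥ 39N^2 for all N ≥ 12.
For the base case N = 12: 2·2^N = 8192 and 39N^2 = 5616, so 8192 ≥ 5616.
For the inductive step, assume it holds for an arbitrary k ≥ 12, so 2·2^k ≥ 39k^2.
Then 2·2^(k + 1) = 2·(2·2^k) ≥ 2·(39k^2).
Also, for k ≥ 12 we have 2·(39k^2) ≥ 39(k+1)^2, since 2 ≥ (1 + 1/k)^2 for all k ≥ 12.
Combining, 2·2^(k + 1) ≥ 39(k+1)^2.
By induction, the statement is established for all N ≥ 12.
Hence the smallest such n_0 is 12.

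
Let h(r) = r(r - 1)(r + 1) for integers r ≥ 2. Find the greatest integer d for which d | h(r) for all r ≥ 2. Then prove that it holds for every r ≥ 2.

Computing the first values: h(2) = 6 and h(3) = 24; gcd(6, 24) = 6, so d ≤ 6.
We prove 6 | r(r - 1)(r + 1) for all r ≥ 2 by induction on r.
Base step (r = 2): h(2) = 6 = 6·(1), so 6 | h(2).
For the inductive step, assume it holds for an arbitrary k ≥ 2, i.e. 6 | h(k). Then
h(k+1) − h(k) = k·(k+1)·(k+2) − (k-1)·k·(k+1) = k·(k+1)·[(k+2) − (k-1)] = 3·k·(k+1). The product of 2 consecutive integers is divisible by (2)! = 2, so h(k+1) − h(k) is divisible by 3·2 = 6. By the inductive hypothesis 6 | h(k), hence 6 | h(k+1).
By the principle of mathematical induction, the result holds for all r ≥ 2.
Therefore the largest such d is 6.

d = 6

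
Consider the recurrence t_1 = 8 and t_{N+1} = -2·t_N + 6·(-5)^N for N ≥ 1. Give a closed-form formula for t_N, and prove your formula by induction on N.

Computing the first terms: t_1 = 8, t_2 = -46, t_3 = 242. This suggests t_N = (-2)^N - 2(-5)^N.
Base step (N = 1): the formula gives 8 = 8 = t_1.
For the inductive step, assume it holds for an arbitrary m ≥ 1, so t_m = (-2)^m - 2(-5)^m.
Then t_{m+1} = -2·t_m + 6·(-5)^m = -2·((-2)^m - 2(-5)^m) + 6·(-5)^m = (-2)^(m + 1) - 2(-5)^(m + 1),
which is the claimed formula at N = m+1.
By induction, the statement is established for all N ≥ 1.

t_N = (-2)^N - 2(-5)^N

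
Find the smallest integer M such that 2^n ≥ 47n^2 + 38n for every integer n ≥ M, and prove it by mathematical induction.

M = 14

At n = 13: 8192 < 8437, so the inequality fails and M ≥ 14. We prove 2^n ≥ 47n^2 + 38n for all n ≥ 14.
For the base case n = 14: 2^n = 16384 and 47n^2 + 38n = 9744, so 16384 ≥ 9744.
Inductive step: suppose the statement holds for some j ≥ 14, so 2^j ≥ 47j^2 + 38j.
Then 2^(j + 1) = 2·(2^j) ≥ 2·(47j^2 + 38j).
Also, for j ≥ 14 we have 2·(47j^2 + 38j) ≥ 47(j+1)^2 + 38(j+1), since 2·(47j^2 + 38j) − (47(j+1)^2 + 38(j+1)) = 47j^2 - 56j - 85, which is nonnegative for all j ≥ 14.
Combining, 2^(j + 1) ≥ 47(j+1)^2 + 38(j+1).
Hence, by induction on n, the claim holds for every n ≥ 14.
Hence the smallest such M is 14.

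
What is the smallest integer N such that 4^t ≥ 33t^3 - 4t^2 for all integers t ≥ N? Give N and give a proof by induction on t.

At t = 6: 4096 < 6984, so the inequality fails and N ≥ 7. We prove 4^t ≥ 33t^3 - 4t^2 for all t ≥ 7.
Base case (t = 7): 4^t = 16384 and 33t^3 - 4t^2 = 11123, so 16384 ≥ 11123.
Inductive step: suppose the statement holds for some p ≥ 7, so 4^p ≥ 33p^3 - 4p^2.
Then 4^(p + 1) = 4·(4^p) ≥ 4·(33p^3 - 4p^2).
Also, for p ≥ 7 we have 4·(33p^3 - 4p^2) ≥ 33(p+1)^3 - 4(p+1)^2, since 4·(33p^3 - 4p^2) − (33(p+1)^3 - 4(p+1)^2) = 99p^3 - 111p^2 - 91p - 29, which is nonnegative for all p ≥ 7.
Combining, 4^(p + 1) ≥ 33(p+1)^3 - 4(p+1)^2.
By the principle of mathematical induction, the result holds for all t ≥ 7.
Hence the smallest such N is 7.

N = 7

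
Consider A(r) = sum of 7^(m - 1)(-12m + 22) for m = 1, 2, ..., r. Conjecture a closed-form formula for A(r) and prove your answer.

A(r) = 2·7^r(-r + 2) - 4

We claim A(r) = 2·7^r(-r + 2) - 4 for all r ≥ 1.
For the base case r = 1: A(1) = 10, and the closed form gives 10. They agree.
Inductive step: assume the claim holds for r = m, so A(m) = 2·7^m(-m + 2) - 4.
Then A(m+1) = A(m) + (7^m(-12m + 10)) = (2·7^m(-m + 2) - 4) + (7^m(-12m + 10)).
Simplifying, A(m+1) = -14·7^m·m + 14·7^m - 4 = 2·7^(m+1)(-(m+1) + 2) - 4,
which is the closed form with r = m+1.
This completes the induction.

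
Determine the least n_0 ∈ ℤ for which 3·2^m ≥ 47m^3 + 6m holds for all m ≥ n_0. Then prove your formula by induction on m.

n_0 = 16

At m = 15: 98304 < 158715, so the inequality fails and n_0 ≥ 16. We prove 3·2^m ≥ 47m^3 + 6m for all m ≥ 16.
When m = 16: 3·2^m = 196608 and 47m^3 + 6m = 192608, so 196608 ≥ 192608.
Inductive step: suppose the statement holds for some i ≥ 16, so 3·2^i ≥ 47i^3 + 6i.
Then 3·2^(i + 1) = 2·(3·2^i) ≥ 2·(47i^3 + 6i).
Also, for i ≥ 16 we have 2·(47i^3 + 6i) ≥ 47(i+1)^3 + 6(i+1), since 2·(47i^3 + 6i) − (47(i+1)^3 + 6(i+1)) = 47i^3 - 141i^2 - 135i - 53, which is nonnegative for all i ≥ 16.
Combining, 3·2^(i + 1) ≥ 47(i+1)^3 + 6(i+1).
This completes the induction.
Hence the smallest such n_0 is 16.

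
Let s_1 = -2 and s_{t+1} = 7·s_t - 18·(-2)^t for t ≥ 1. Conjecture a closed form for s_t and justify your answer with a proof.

s_t = -(-2)^(t + 1) + 2·7^(t - 1)

Computing the first terms: s_1 = -2, s_2 = 22, s_3 = 82. This suggests s_t = -(-2)^(t + 1) + 2·7^(t - 1).
For the base case t = 1: the formula gives -2 = -2 = s_1.
Inductive step: assume the claim holds for t = p, so s_p = -(-2)^(p + 1) + 2·7^(p - 1).
Then s_{p+1} = 7·s_p - 18·(-2)^p = 7·(-(-2)^(p + 1) + 2·7^(p - 1)) - 18·(-2)^p = -(-2)^(p + 2) + 2·7^p = -(-2)^((p+1) + 1) + 2·7^((p+1) - 1),
which is the claimed formula at t = p+1.
By the principle of mathematical induction, the result holds for all t ≥ 1.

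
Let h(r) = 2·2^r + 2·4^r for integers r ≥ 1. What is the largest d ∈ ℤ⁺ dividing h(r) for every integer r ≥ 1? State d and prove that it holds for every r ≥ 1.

d = 4

Computing the first values: h(1) = 12 and h(2) = 40; gcd(12, 40) = 4, so d ≤ 4.
We prove 4 | 2·2^r + 2·4^r for all r ≥ 1 by induction on r.
When r = 1: h(1) = 12 = 4·(3), so 4 | h(1).
Inductive step: suppose the statement holds for some i ≥ 1, i.e. 4 | h(i). Then
h(i+1) − 4·h(i) = (2·2^(i+1) + 2·4^(i+1)) − 4·(2·2^i + 2·4^i) = (2)·2^i·(2 − 4) = (-4)·2^i. Since 4 | h(i) by the inductive hypothesis, 4 | 4·h(i); and 4 | -4 since -4 = 4·-1. Therefore 4 | h(i+1).
By the principle of mathematical induction, the result holds for all r ≥ 1.
Therefore the largest such d is 4.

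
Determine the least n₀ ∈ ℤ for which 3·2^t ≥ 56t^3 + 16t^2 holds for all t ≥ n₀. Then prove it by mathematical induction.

n₀ = 17

At t = 16: 196608 < 233472, so the inequality fails and n₀ ≥ 17. We prove 3·2^t ≥ 56t^3 + 16t^2 for all t ≥ 17.
For the base case t = 17: 3·2^t = 393216 and 56t^3 + 16t^2 = 279752, so 393216 ≥ 279752.
Suppose the result is true for t = k, so 3·2^k ≥ 56k^3 + 16k^2.
Then 3·2^(k + 1) = 2·(3·2^k) ≥ 2·(56k^3 + 16k^2).
Also, for k ≥ 17 we have 2·(56k^3 + 16k^2) ≥ 56(k+1)^3 + 16(k+1)^2, since 2·(56k^3 + 16k^2) − (56(k+1)^3 + 16(k+1)^2) = 56k^3 - 152k^2 - 200k - 72, which is nonnegative for all k ≥ 17.
Combining, 3·2^(k + 1) ≥ 56(k+1)^3 + 16(k+1)^2.
By induction, the statement is established for all t ≥ 17.
Hence the smallest such n₀ is 17.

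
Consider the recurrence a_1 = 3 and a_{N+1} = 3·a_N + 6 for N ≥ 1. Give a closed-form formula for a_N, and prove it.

a_N = 2·3^N - 3

Computing the first terms: a_1 = 3, a_2 = 15, a_3 = 51. This suggests a_N = 2·3^N - 3.
For the base case N = 1: the formula gives 3 = 3 = a_1.
Inductive step: suppose the statement holds for some k ≥ 1, so a_k = 2·3^k - 3.
Then a_{k+1} = 3·a_k + 6 = 3·(2·3^k - 3) + 6 = 2·3^(k + 1) - 3,
which is the claimed formula at N = k+1.
This completes the induction.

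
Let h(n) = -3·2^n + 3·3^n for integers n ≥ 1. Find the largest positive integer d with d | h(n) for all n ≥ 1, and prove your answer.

d = 3

Computing the first values: h(1) = 3 and h(2) = 15; gcd(3, 15) = 3, so d ≤ 3.
We prove 3 | -3·2^n + 3·3^n for all n ≥ 1 by induction on n.
For the base case n = 1: h(1) = 3 = 3·(1), so 3 | h(1).
Suppose the result is true for n = k, i.e. 3 | h(k). Then
h(k+1) − 3·h(k) = (-3·2^(k+1) + 3·3^(k+1)) − 3·(-3·2^k + 3·3^k) = (-3)·2^k·(2 − 3) = (3)·2^k. Since 3 | h(k) by the inductive hypothesis, 3 | 3·h(k); and 3 | 3 since 3 = 3·1. Therefore 3 | h(k+1).
This completes the induction.
Therefore the largest such d is 3.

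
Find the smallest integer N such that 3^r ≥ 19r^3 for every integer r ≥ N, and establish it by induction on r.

At r = 8: 6561 < 9728, so the inequality fails and N ≥ 9. We prove 3^r ≥ 19r^3 for all r ≥ 9.
Base case (r = 9): 3^r = 19683 and 19r^3 = 13851, so 19683 ≥ 13851.
For the inductive step, assume it holds for an arbitrary m ≥ 9, so 3^m ≥ 19m^3.
Then 3^(m + 1) = 3·(3^m) ≥ 3·(19m^3).
Also, for m ≥ 9 we have 3·(19m^3) ≥ 19(m+1)^3, since 3 ≥ (1 + 1/m)^3 for all m ≥ 9.
Combining, 3^(m + 1) ≥ 19(m+1)^3.
This completes the induction.
Hence the smallest such N is 9.

N = 9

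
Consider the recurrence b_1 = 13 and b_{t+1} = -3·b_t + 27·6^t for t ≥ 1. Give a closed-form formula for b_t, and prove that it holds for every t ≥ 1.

b_t = -5(-3)^(t - 1) + 3·6^t

Computing the first terms: b_1 = 13, b_2 = 123, b_3 = 603. This suggests b_t = -5(-3)^(t - 1) + 3·6^t.
When t = 1: the formula gives 13 = 13 = b_1.
Inductive step: suppose the statement holds for some m ≥ 1, so b_m = -5(-3)^(m - 1) + 3·6^m.
Then b_{m+1} = -3·b_m + 27·6^m = -3·(-5(-3)^(m - 1) + 3·6^m) + 27·6^m = -5(-3)^m + 3·6^(m + 1) = -5(-3)^((m+1) - 1) + 3·6^(m+1),
which is the claimed formula at t = m+1.
This completes the induction.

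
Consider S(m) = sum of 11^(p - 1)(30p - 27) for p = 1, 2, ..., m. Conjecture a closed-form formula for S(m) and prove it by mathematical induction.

We claim S(m) = 3·11^m(m - 1) + 3 for all m ≥ 1.
When m = 1: S(1) = 3, and the closed form gives 3. They agree.
For the inductive step, assume it holds for an arbitrary p ≥ 1, so S(p) = 3·11^p(p - 1) + 3.
Then S(p+1) = S(p) + (11^p(30p + 3)) = (3·11^p(p - 1) + 3) + (11^p(30p + 3)).
Simplifying, S(p+1) = 33·11^p·p + 3 = 3·11^(p+1)((p+1) - 1) + 3,
which is the closed form with m = p+1.
Hence, by induction on m, the claim holds for every m ≥ 1.

S(m) = 3·11^m(m - 1) + 3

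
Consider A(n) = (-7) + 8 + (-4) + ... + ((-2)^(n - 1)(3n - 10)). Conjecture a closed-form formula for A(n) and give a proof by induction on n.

A(n) = (-2)^n(-n + 3) - 3

We claim A(n) = (-2)^n(-n + 3) - 3 for all n ≥ 1.
Base step (n = 1): A(1) = -7, and the closed form gives -7. They agree.
Inductive step: suppose the statement holds for some p ≥ 1, so A(p) = (-2)^p(-p + 3) - 3.
Then A(p+1) = A(p) + ((-2)^p(3p - 7)) = ((-2)^p(-p + 3) - 3) + ((-2)^p(3p - 7)).
Simplifying, A(p+1) = 2(-2)^p·p - 4(-2)^p - 3 = (-2)^(p+1)(-(p+1) + 3) - 3,
which is the closed form with n = p+1.
This completes the induction.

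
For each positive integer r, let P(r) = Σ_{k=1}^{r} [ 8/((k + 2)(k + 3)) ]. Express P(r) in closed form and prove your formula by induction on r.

P(r) = 8r/(3(r + 3))

We claim P(r) = 8r/(3(r + 3)) for all r ≥ 1.
Base case (r = 1): P(1) = 2/3, and the closed form gives 2/3. They agree.
Suppose the result is true for r = k, so P(k) = 8k/(3(k + 3)).
Then P(k+1) = P(k) + (8/((k + 3)(k + 4))) = (8k/(3(k + 3))) + (8/((k + 3)(k + 4))).
Simplifying, P(k+1) = 8(k + 1)/(3(k + 4)) = 8(k+1)/(3((k+1) + 3)),
which is the closed form with r = k+1.
By induction, the statement is established for all r ≥ 1.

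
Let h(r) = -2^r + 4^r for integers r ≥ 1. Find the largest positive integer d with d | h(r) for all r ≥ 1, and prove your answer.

Computing the first values: h(1) = 2 and h(2) = 12; gcd(2, 12) = 2, so d ≤ 2.
We prove 2 | -2^r + 4^r for all r ≥ 1 by induction on r.
For the base case r = 1: h(1) = 2 = 2·(1), so 2 | h(1).
For the inductive step, assume it holds for an arbitrary k ≥ 1, i.e. 2 | h(k). Then
4^{k+1} − 2^{k+1} = 4·4^k − 2·2^k = 4·(4^k − 2^k) + (2)·2^k. The first term is divisible by 2 by the inductive hypothesis, and the second term (2)·2^k is divisible by 2 since 2 | 2. Hence 2 | h(k+1).
By the principle of mathematical induction, the result holds for all r ≥ 1.
Therefore the largest such d is 2.

d = 2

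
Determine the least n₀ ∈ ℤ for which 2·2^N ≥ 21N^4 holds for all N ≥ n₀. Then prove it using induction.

n₀ = 21

At N = 20: 2097152 < 3360000, so the inequality fails and n₀ ≥ 21. We prove 2·2^N ≥ 21N^4 for all N ≥ 21.
For the base case N = 21: 2·2^N = 4194304 and 21N^4 = 4084101, so 4194304 ≥ 4084101.
Inductive step: assume the claim holds for N = m, so 2·2^m ≥ 21m^4.
Then 2·2^(m + 1) = 2·(2·2^m) ≥ 2·(21m^4).
Also, for m ≥ 21 we have 2·(21m^4) ≥ 21(m+1)^4, since 2 ≥ (1 + 1/m)^4 for all m ≥ 21.
Combining, 2·2^(m + 1) ≥ 21(m+1)^4.
By the principle of mathematical induction, the result holds for all N ≥ 21.
Hence the smallest such n₀ is 21.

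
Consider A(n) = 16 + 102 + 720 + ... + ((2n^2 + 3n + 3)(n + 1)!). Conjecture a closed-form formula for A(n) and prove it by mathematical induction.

We claim A(n) = (2n + 1)(n + 2)! - 2 for all n ≥ 1.
When n = 1: A(1) = 16, and the closed form gives 16. They agree.
Suppose the result is true for n = i, so A(i) = (2i + 1)(i + 2)! - 2.
Then A(i+1) = A(i) + ((2i^2 + 7i + 8)(i + 2)!) = ((2i + 1)(i + 2)! - 2) + ((2i^2 + 7i + 8)(i + 2)!).
Simplifying, A(i+1) = (2(i+1) + 1)((i+1) + 2)! - 2,
which is the closed form with n = i+1.
By induction, the statement is established for all n ≥ 1.

A(n) = (2n + 1)(n + 2)! - 2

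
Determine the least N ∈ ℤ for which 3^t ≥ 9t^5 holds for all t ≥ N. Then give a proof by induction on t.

N = 15

At t = 14: 4782969 < 4840416, so the inequality fails and N ≥ 15. We prove 3^t ≥ 9t^5 for all t ≥ 15.
Base case (t = 15): 3^t = 14348907 and 9t^5 = 6834375, so 14348907 ≥ 6834375.
Suppose the result is true for t = i, so 3^i ≥ 9i^5.
Then 3^(i + 1) = 3·(3^i) ≥ 3·(9i^5).
Also, for i ≥ 15 we have 3·(9i^5) ≥ 9(i+1)^5, since 3 ≥ (1 + 1/i)^5 for all i ≥ 15.
Combining, 3^(i + 1) ≥ 9(i+1)^5.
By the principle of mathematical induction, the result holds for all t ≥ 15.
Hence the smallest such N is 15.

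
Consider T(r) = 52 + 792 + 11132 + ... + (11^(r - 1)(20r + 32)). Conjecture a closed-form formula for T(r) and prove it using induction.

We claim T(r) = 11^r(2r + 3) - 3 for all r ≥ 1.
When r = 1: T(1) = 52, and the closed form gives 52. They agree.
Inductive step: suppose the statement holds for some m ≥ 1, so T(m) = 11^m(2m + 3) - 3.
Then T(m+1) = T(m) + (11^m(20m + 52)) = (11^m(2m + 3) - 3) + (11^m(20m + 52)).
Simplifying, T(m+1) = 22·11^m·m + 55·11^m - 3 = 11^(m+1)(2(m+1) + 3) - 3,
which is the closed form with r = m+1.
By the principle of mathematical induction, the result holds for all r ≥ 1.

T(r) = 11^r(2r + 3) - 3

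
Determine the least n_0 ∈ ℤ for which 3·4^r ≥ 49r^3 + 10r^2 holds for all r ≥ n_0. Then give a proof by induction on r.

n_0 = 6

At r = 5: 3072 < 6375, so the inequality fails and n_0 ≥ 6. We prove 3·4^r ≥ 49r^3 + 10r^2 for all r ≥ 6.
Base step (r = 6): 3·4^r = 12288 and 49r^3 + 10r^2 = 10944, so 12288 ≥ 10944.
Inductive step: assume the claim holds for r = j, so 3·4^j ≥ 49j^3 + 10j^2.
Then 3·4^(j + 1) = 4·(3·4^j) ≥ 4·(49j^3 + 10j^2).
Also, for j ≥ 6 we have 4·(49j^3 + 10j^2) ≥ 49(j+1)^3 + 10(j+1)^2, since 4·(49j^3 + 10j^2) − (49(j+1)^3 + 10(j+1)^2) = 147j^3 - 117j^2 - 167j - 59, which is nonnegative for all j ≥ 6.
Combining, 3·4^(j + 1) ≥ 49(j+1)^3 + 10(j+1)^2.
Hence, by induction on r, the claim holds for every r ≥ 6.
Hence the smallest such n_0 is 6.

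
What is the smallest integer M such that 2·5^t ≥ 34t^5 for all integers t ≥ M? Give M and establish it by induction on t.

M = 9

At t = 8: 781250 < 1114112, so the inequality fails and M ≥ 9. We prove 2·5^t ≥ 34t^5 for all t ≥ 9.
When t = 9: 2·5^t = 3906250 and 34t^5 = 2007666, so 3906250 ≥ 2007666.
Inductive step: assume the claim holds for t = k, so 2·5^k ≥ 34k^5.
Then 2·5^(k + 1) = 5·(2·5^k) ≥ 5·(34k^5).
Also, for k ≥ 9 we have 5·(34k^5) ≥ 34(k+1)^5, since 5 ≥ (1 + 1/k)^5 for all k ≥ 9.
Combining, 2·5^(k + 1) ≥ 34(k+1)^5.
By induction, the statement is established for all t ≥ 9.
Hence the smallest such M is 9.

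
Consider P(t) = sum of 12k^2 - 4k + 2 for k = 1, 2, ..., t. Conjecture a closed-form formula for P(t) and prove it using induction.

We claim P(t) = 2t(2t^2 + 2t + 1) for all t ≥ 1.
For the base case t = 1: P(1) = 10, and the closed form gives 10. They agree.
Inductive step: assume the claim holds for t = k, so P(k) = 2k(2k^2 + 2k + 1).
Then P(k+1) = P(k) + (12k^2 + 20k + 10) = (2k(2k^2 + 2k + 1)) + (12k^2 + 20k + 10).
Simplifying, P(k+1) = 2(k + 1)(2k^2 + 6k + 5) = 2(k+1)(2(k+1)^2 + 2(k+1) + 1),
which is the closed form with t = k+1.
This completes the induction.

P(t) = 2t(2t^2 + 2t + 1)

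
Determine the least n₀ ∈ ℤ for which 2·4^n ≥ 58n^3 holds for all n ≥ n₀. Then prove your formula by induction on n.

At n = 6: 8192 < 12528, so the inequality fails and n₀ ≥ 7. We prove 2·4^n ≥ 58n^3 for all n ≥ 7.
Base case (n = 7): 2·4^n = 32768 and 58n^3 = 19894, so 32768 ≥ 19894.
Inductive step: assume the claim holds for n = i, so 2·4^i ≥ 58i^3.
Then 2·4^(i + 1) = 4·(2·4^i) ≥ 4·(58i^3).
Also, for i ≥ 7 we have 4·(58i^3) ≥ 58(i+1)^3, since 4 ≥ (1 + 1/i)^3 for all i ≥ 7.
Combining, 2·4^(i + 1) ≥ 58(i+1)^3.
By induction, the statement is established for all n ≥ 7.
Hence the smallest such n₀ is 7.

n₀ = 7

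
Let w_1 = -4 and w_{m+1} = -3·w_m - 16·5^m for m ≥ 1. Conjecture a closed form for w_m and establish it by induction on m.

w_m = -2(-3)^m - 2·5^m

Computing the first terms: w_1 = -4, w_2 = -68, w_3 = -196. This suggests w_m = -2(-3)^m - 2·5^m.
For the base case m = 1: the formula gives -4 = -4 = w_1.
Suppose the result is true for m = i, so w_i = -2(-3)^i - 2·5^i.
Then w_{i+1} = -3·w_i - 16·5^i = -3·(-2(-3)^i - 2·5^i) - 16·5^i = -2(-3)^(i + 1) - 2·5^(i + 1),
which is the claimed formula at m = i+1.
This completes the induction.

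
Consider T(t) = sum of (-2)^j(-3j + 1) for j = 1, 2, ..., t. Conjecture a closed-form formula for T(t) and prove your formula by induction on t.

T(t) = (-2)^(t + 1)t

We claim T(t) = (-2)^(t + 1)t for all t ≥ 1.
For the base case t = 1: T(1) = 4, and the closed form gives 4. They agree.
Inductive step: suppose the statement holds for some j ≥ 1, so T(j) = (-2)^(j + 1)j.
Then T(j+1) = T(j) + (2(-2)^j(3j + 2)) = ((-2)^(j + 1)j) + (2(-2)^j(3j + 2)).
Simplifying, T(j+1) = (-2)^(j + 2)(j + 1) = (-2)^((j+1) + 1)(j+1),
which is the closed form with t = j+1.
This completes the induction.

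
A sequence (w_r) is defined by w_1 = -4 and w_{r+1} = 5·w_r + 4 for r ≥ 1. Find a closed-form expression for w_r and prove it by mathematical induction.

Computing the first terms: w_1 = -4, w_2 = -16, w_3 = -76. This suggests w_r = -3·5^(r - 1) - 1.
For the base case r = 1: the formula gives -4 = -4 = w_1.
For the inductive step, assume it holds for an arbitrary j ≥ 1, so w_j = -3·5^(j - 1) - 1.
Then w_{j+1} = 5·w_j + 4 = 5·(-3·5^(j - 1) - 1) + 4 = -3·5^j - 1 = -3·5^((j+1) - 1) - 1,
which is the claimed formula at r = j+1.
Hence, by induction on r, the claim holds for every r ≥ 1.

w_r = -3·5^(r - 1) - 1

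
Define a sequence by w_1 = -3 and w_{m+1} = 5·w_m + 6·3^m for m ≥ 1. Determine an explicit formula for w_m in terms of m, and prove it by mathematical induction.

w_m = -3^(m + 1) + 6·5^(m - 1)

Computing the first terms: w_1 = -3, w_2 = 3, w_3 = 69. This suggests w_m = -3^(m + 1) + 6·5^(m - 1).
For the base case m = 1: the formula gives -3 = -3 = w_1.
Inductive step: assume the claim holds for m = j, so w_j = -3^(j + 1) + 6·5^(j - 1).
Then w_{j+1} = 5·w_j + 6·3^j = 5·(-3^(j + 1) + 6·5^(j - 1)) + 6·3^j = -3^(j + 2) + 6·5^j = -3^((j+1) + 1) + 6·5^((j+1) - 1),
which is the claimed formula at m = j+1.
By the principle of mathematical induction, the result holds for all m ≥ 1.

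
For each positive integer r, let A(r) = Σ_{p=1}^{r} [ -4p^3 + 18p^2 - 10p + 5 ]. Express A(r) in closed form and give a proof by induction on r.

A(r) = -r(r^3 - 4r^2 - 3r - 3)

We claim A(r) = -r(r^3 - 4r^2 - 3r - 3) for all r ≥ 1.
Base step (r = 1): A(1) = 9, and the closed form gives 9. They agree.
For the inductive step, assume it holds for an arbitrary p ≥ 1, so A(p) = p(-p^3 + 4p^2 + 3p + 3).
Then A(p+1) = A(p) + (-4p^3 + 6p^2 + 14p + 9) = (p(-p^3 + 4p^2 + 3p + 3)) + (-4p^3 + 6p^2 + 14p + 9).
Simplifying, A(p+1) = -(p + 1)(p^3 - p^2 - 8p - 9) = -(p+1)((p+1)^3 - 4(p+1)^2 - 3(p+1) - 3),
which is the closed form with r = p+1.
By the principle of mathematical induction, the result holds for all r ≥ 1.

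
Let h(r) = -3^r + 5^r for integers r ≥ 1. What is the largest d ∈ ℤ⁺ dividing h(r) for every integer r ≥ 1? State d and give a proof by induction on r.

d = 2

Computing the first values: h(1) = 2 and h(2) = 16; gcd(2, 16) = 2, so d ≤ 2.
We prove 2 | -3^r + 5^r for all r ≥ 1 by induction on r.
For the base case r = 1: h(1) = 2 = 2·(1), so 2 | h(1).
Inductive step: assume the claim holds for r = i, i.e. 2 | h(i). Then
5^{i+1} − 3^{i+1} = 5·5^i − 3·3^i = 5·(5^i − 3^i) + (2)·3^i. The first term is divisible by 2 by the inductive hypothesis, and the second term (2)·3^i is divisible by 2 since 2 | 2. Hence 2 | h(i+1).
This completes the induction.
Therefore the largest such d is 2.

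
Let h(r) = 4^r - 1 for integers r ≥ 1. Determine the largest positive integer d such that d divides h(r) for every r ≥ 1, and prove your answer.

d = 3

Computing the first values: h(1) = 3 and h(2) = 15; gcd(3, 15) = 3, so d ≤ 3.
We prove 3 | 4^r - 1 for all r ≥ 1 by induction on r.
Base step (r = 1): h(1) = 3 = 3·(1), so 3 | h(1).
For the inductive step, assume it holds for an arbitrary p ≥ 1, i.e. 3 | h(p). Then
4^{p+1} − 1^{p+1} = 4·4^p − 1·1^p = 4·(4^p − 1^p) + (3)·1^p. The first term is divisible by 3 by the inductive hypothesis, and the second term (3)·1^p is divisible by 3 since 3 | 3. Hence 3 | h(p+1).
By induction, the statement is established for all r ≥ 1.
Therefore the largest such d is 3.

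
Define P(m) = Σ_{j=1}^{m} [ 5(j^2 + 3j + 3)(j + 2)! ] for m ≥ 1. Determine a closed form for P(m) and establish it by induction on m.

P(m) = (5m + 5)(m + 3)! - 30

We claim P(m) = (5m + 5)(m + 3)! - 30 for all m ≥ 1.
When m = 1: P(1) = 210, and the closed form gives 210. They agree.
Suppose the result is true for m = j, so P(j) = (5j + 5)(j + 3)! - 30.
Then P(j+1) = P(j) + (5(j^2 + 5j + 7)(j + 3)!) = ((5j + 5)(j + 3)! - 30) + (5(j^2 + 5j + 7)(j + 3)!).
Simplifying, P(j+1) = (5(j+1) + 5)((j+1) + 3)! - 30,
which is the closed form with m = j+1.
This completes the induction.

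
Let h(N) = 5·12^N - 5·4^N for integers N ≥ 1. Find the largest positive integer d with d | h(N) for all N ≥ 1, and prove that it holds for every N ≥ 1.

Computing the first values: h(1) = 40 and h(2) = 640; gcd(40, 640) = 40, so d ≤ 40.
We prove 40 | 5·12^N - 5·4^N for all N ≥ 1 by induction on N.
Base case (N = 1): h(1) = 40 = 40·(1), so 40 | h(1).
For the inductive step, assume it holds for an arbitrary i ≥ 1, i.e. 40 | h(i). Then
h(i+1) − 12·h(i) = (5·12^(i+1) - 5·4^(i+1)) − 12·(5·12^i - 5·4^i) = (-5)·4^i·(4 − 12) = (40)·4^i. Since 40 | h(i) by the inductive hypothesis, 40 | 12·h(i); and 40 | 40 since 40 = 40·1. Therefore 40 | h(i+1).
Hence, by induction on N, the claim holds for every N ≥ 1.
Therefore the largest such d is 40.

d = 40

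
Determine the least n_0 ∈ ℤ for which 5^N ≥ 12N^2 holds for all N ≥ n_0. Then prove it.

n_0 = 3

At N = 2: 25 < 48, so the inequality fails and n_0 ≥ 3. We prove 5^N ≥ 12N^2 for all N ≥ 3.
When N = 3: 5^N = 125 and 12N^2 = 108, so 125 ≥ 108.
For the inductive step, assume it holds for an arbitrary p ≥ 3, so 5^p ≥ 12p^2.
Then 5^(p + 1) = 5·(5^p) ≥ 5·(12p^2).
Also, for p ≥ 3 we have 5·(12p^2) ≥ 12(p+1)^2, since 5 ≥ (1 + 1/p)^2 for all p ≥ 3.
Combining, 5^(p + 1) ≥ 12(p+1)^2.
This completes the induction.
Hence the smallest such n_0 is 3.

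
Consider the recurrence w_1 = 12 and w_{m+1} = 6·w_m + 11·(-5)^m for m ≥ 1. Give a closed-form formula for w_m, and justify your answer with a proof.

w_m = -(-5)^m + 7·6^(m - 1)

Computing the first terms: w_1 = 12, w_2 = 17, w_3 = 377. This suggests w_m = -(-5)^m + 7·6^(m - 1).
Base step (m = 1): the formula gives 12 = 12 = w_1.
For the inductive step, assume it holds for an arbitrary j ≥ 1, so w_j = -(-5)^j + 7·6^(j - 1).
Then w_{j+1} = 6·w_j + 11·(-5)^j = 6·(-(-5)^j + 7·6^(j - 1)) + 11·(-5)^j = -(-5)^(j + 1) + 7·6^j = -(-5)^(j+1) + 7·6^((j+1) - 1),
which is the claimed formula at m = j+1.
By induction, the statement is established for all m ≥ 1.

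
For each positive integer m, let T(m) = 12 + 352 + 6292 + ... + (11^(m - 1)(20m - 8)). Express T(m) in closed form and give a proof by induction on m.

T(m) = 11^m(2m - 1) + 1

We claim T(m) = 11^m(2m - 1) + 1 for all m ≥ 1.
Base case (m = 1): T(1) = 12, and the closed form gives 12. They agree.
Inductive step: assume the claim holds for m = j, so T(j) = 11^j(2j - 1) + 1.
Then T(j+1) = T(j) + (11^j(20j + 12)) = (11^j(2j - 1) + 1) + (11^j(20j + 12)).
Simplifying, T(j+1) = 22·11^j·j + 11·11^j + 1 = 11^(j+1)(2(j+1) - 1) + 1,
which is the closed form with m = j+1.
By induction, the statement is established for all m ≥ 1.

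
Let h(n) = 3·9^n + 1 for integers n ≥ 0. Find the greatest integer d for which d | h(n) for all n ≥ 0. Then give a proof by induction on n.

d = 4

Computing the first values: h(0) = 4 and h(1) = 28; gcd(4, 28) = 4, so d ≤ 4.
We prove 4 | 3·9^n + 1 for all n ≥ 0 by induction on n.
For the base case n = 0: h(0) = 4 = 4·(1), so 4 | h(0).
Inductive step: assume the claim holds for n = r, i.e. 4 | h(r). Then
h(r+1) = 3·9^(r+1) + 1 = 9·(3·9^r + 1) - 8 = 9·h(r) - 8. The first term is divisible by 4 by the inductive hypothesis, and -8 is divisible by 4. Hence 4 | h(r+1).
By induction, the statement is established for all n ≥ 0.
Therefore the largest such d is 4.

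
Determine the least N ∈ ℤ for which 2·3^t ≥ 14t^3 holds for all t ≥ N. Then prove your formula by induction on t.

At t = 7: 4374 < 4802, so the inequality fails and N ≥ 8. We prove 2·3^t ≥ 14t^3 for all t ≥ 8.
For the base case t = 8: 2·3^t = 13122 and 14t^3 = 7168, so 13122 ≥ 7168.
Inductive step: assume the claim holds for t = m, so 2·3^m ≥ 14m^3.
Then 2·3^(m + 1) = 3·(2·3^m) ≥ 3·(14m^3).
Also, for m ≥ 8 we have 3·(14m^3) ≥ 14(m+1)^3, since 3 ≥ (1 + 1/m)^3 for all m ≥ 8.
Combining, 2·3^(m + 1) ≥ 14(m+1)^3.
By induction, the statement is established for all t ≥ 8.
Hence the smallest such N is 8.

N = 8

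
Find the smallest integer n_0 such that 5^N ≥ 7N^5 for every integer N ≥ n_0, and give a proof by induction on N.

At N = 7: 78125 < 117649, so the inequality fails and n_0 ≥ 8. We prove 5^N ≥ 7N^5 for all N ≥ 8.
For the base case N = 8: 5^N = 390625 and 7N^5 = 229376, so 390625 ≥ 229376.
For the inductive step, assume it holds for an arbitrary r ≥ 8, so 5^r ≥ 7r^5.
Then 5^(r + 1) = 5·(5^r) ≥ 5·(7r^5).
Also, for r ≥ 8 we have 5·(7r^5) ≥ 7(r+1)^5, since 5 ≥ (1 + 1/r)^5 for all r ≥ 8.
Combining, 5^(r + 1) ≥ 7(r+1)^5.
Hence, by induction on N, the claim holds for every N ≥ 8.
Hence the smallest such n_0 is 8.

n_0 = 8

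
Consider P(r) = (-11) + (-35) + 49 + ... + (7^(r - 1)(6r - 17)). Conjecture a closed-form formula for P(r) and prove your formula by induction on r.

We claim P(r) = 7^r(r - 3) + 3 for all r ≥ 1.
Base case (r = 1): P(1) = -11, and the closed form gives -11. They agree.
For the inductive step, assume it holds for an arbitrary j ≥ 1, so P(j) = 7^j(j - 3) + 3.
Then P(j+1) = P(j) + (7^j(6j - 11)) = (7^j(j - 3) + 3) + (7^j(6j - 11)).
Simplifying, P(j+1) = 7·7^j·j - 14·7^j + 3 = 7^(j+1)((j+1) - 3) + 3,
which is the closed form with r = j+1.
By the principle of mathematical induction, the result holds for all r ≥ 1.

P(r) = 7^r(r - 3) + 3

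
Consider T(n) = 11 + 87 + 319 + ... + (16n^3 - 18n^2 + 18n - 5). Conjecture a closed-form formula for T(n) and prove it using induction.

T(n) = n(4n^3 + 2n^2 + 4n + 1)

We claim T(n) = n(4n^3 + 2n^2 + 4n + 1) for all n ≥ 1.
Base step (n = 1): T(1) = 11, and the closed form gives 11. They agree.
Inductive step: suppose the statement holds for some k ≥ 1, so T(k) = k(4k^3 + 2k^2 + 4k + 1).
Then T(k+1) = T(k) + (16k^3 + 30k^2 + 30k + 11) = (k(4k^3 + 2k^2 + 4k + 1)) + (16k^3 + 30k^2 + 30k + 11).
Simplifying, T(k+1) = (k + 1)(4k^3 + 14k^2 + 20k + 11) = (k+1)(4(k+1)^3 + 2(k+1)^2 + 4(k+1) + 1),
which is the closed form with n = k+1.
Hence, by induction on n, the claim holds for every n ≥ 1.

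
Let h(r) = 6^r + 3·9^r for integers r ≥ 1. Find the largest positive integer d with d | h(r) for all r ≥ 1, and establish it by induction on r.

d = 3

Computing the first values: h(1) = 33 and h(2) = 279; gcd(33, 279) = 3, so d ≤ 3.
We prove 3 | 6^r + 3·9^r for all r ≥ 1 by induction on r.
Base case (r = 1): h(1) = 33 = 3·(11), so 3 | h(1).
Suppose the result is true for r = j, i.e. 3 | h(j). Then
h(j+1) − 9·h(j) = (6^(j+1) + 3·9^(j+1)) − 9·(6^j + 3·9^j) = (1)·6^j·(6 − 9) = (-3)·6^j. Since 3 | h(j) by the inductive hypothesis, 3 | 9·h(j); and 3 | -3 since -3 = 3·-1. Therefore 3 | h(j+1).
Hence, by induction on r, the claim holds for every r ≥ 1.
Therefore the largest such d is 3.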